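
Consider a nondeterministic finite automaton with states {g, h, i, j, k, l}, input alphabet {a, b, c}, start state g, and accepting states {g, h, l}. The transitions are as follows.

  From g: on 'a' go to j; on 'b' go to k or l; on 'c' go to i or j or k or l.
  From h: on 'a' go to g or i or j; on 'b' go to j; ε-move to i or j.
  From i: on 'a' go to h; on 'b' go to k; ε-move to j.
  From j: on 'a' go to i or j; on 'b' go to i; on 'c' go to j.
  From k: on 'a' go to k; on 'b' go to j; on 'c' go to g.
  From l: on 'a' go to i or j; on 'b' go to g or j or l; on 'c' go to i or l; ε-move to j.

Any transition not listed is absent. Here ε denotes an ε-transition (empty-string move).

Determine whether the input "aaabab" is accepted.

No

Start in {g}.
Read 'a': g→{j}; now {j}.
Read 'a': j→{i, j}; now {i, j}.
Read 'a': i→{h}, j→{i, j}; now {h, i, j}.
Read 'b': h→{j}, i→{k}, j→{i}; now {i, j, k}.
Read 'a': i→{h}, j→{i, j}, k→{k}; now {h, i, j, k}.
Read 'b': h→{j}, i→{k}, j→{i}, k→{j}; now {i, j, k}.
The final set {i, j, k} contains no accepting state.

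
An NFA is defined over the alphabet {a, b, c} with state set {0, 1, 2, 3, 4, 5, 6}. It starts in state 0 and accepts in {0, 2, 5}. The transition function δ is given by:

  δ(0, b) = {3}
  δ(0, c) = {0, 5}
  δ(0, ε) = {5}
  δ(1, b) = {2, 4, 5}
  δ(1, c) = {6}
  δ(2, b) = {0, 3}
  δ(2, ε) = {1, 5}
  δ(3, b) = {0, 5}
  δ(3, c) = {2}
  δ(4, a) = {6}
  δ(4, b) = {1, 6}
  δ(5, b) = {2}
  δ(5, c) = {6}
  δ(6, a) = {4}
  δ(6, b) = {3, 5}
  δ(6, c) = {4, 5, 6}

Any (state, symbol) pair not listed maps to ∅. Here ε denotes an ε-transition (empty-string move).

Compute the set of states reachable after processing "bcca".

Start: ε-closure({0}) = {0, 5}.
Read 'b': 0→{3}, 5→{2}; union {2, 3}; ε-closure = {1, 2, 3, 5}.
Read 'c': 1→{6}, 2→∅, 3→{2}, 5→{6}; union {2, 6}; ε-closure = {1, 2, 5, 6}.
Read 'c': 1→{6}, 2→∅, 5→{6}, 6→{4, 5, 6}; now {4, 5, 6}.
Read 'a': 4→{6}, 5→∅, 6→{4}; now {4, 6}.

{4, 6}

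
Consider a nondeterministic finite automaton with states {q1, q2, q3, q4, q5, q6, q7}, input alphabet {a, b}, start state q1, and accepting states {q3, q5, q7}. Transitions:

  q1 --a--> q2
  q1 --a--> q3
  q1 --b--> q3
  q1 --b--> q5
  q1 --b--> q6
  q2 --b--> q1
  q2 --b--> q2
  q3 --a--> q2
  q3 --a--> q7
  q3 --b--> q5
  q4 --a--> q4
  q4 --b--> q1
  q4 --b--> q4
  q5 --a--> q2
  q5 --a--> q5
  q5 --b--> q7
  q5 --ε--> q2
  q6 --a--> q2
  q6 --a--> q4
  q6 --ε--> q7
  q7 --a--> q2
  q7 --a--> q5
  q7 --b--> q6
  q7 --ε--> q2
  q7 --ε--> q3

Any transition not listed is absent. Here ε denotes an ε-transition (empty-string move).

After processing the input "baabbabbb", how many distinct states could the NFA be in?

Start in {q1}.
Read 'b': q1→{q3, q5, q6}; union {q3, q5, q6}; ε-closure = {q2, q3, q5, q6, q7}.
Read 'a': q2→∅, q3→{q2, q7}, q5→{q2, q5}, q6→{q2, q4}, q7→{q2, q5}; union {q2, q4, q5, q7}; ε-closure = {q2, q3, q4, q5, q7}.
Read 'a': q2→∅, q3→{q2, q7}, q4→{q4}, q5→{q2, q5}, q7→{q2, q5}; union {q2, q4, q5, q7}; ε-closure = {q2, q3, q4, q5, q7}.
Read 'b': q2→{q1, q2}, q3→{q5}, q4→{q1, q4}, q5→{q7}, q7→{q6}; union {q1, q2, q4, q5, q6, q7}; ε-closure = {q1, q2, q3, q4, q5, q6, q7}.
Read 'b': q1→{q3, q5, q6}, q2→{q1, q2}, q3→{q5}, q4→{q1, q4}, q5→{q7}, q6→∅, q7→{q6}; now {q1, q2, q3, q4, q5, q6, q7}.
Read 'a': q1→{q2, q3}, q2→∅, q3→{q2, q7}, q4→{q4}, q5→{q2, q5}, q6→{q2, q4}, q7→{q2, q5}; now {q2, q3, q4, q5, q7}.
Read 'b': q2→{q1, q2}, q3→{q5}, q4→{q1, q4}, q5→{q7}, q7→{q6}; union {q1, q2, q4, q5, q6, q7}; ε-closure = {q1, q2, q3, q4, q5, q6, q7}.
Read 'b': q1→{q3, q5, q6}, q2→{q1, q2}, q3→{q5}, q4→{q1, q4}, q5→{q7}, q6→∅, q7→{q6}; now {q1, q2, q3, q4, q5, q6, q7}.
Read 'b': q1→{q3, q5, q6}, q2→{q1, q2}, q3→{q5}, q4→{q1, q4}, q5→{q7}, q6→∅, q7→{q6}; now {q1, q2, q3, q4, q5, q6, q7}.
That set has 7 states.

7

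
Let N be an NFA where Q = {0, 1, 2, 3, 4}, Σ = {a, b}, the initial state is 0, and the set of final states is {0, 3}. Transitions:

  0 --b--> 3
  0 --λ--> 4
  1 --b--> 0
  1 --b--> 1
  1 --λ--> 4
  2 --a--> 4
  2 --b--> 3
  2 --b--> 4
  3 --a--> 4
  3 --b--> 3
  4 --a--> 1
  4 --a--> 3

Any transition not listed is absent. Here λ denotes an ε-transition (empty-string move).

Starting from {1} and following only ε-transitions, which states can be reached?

Begin with {1}.
ε-move 1 → 4; add 4.

{1, 4}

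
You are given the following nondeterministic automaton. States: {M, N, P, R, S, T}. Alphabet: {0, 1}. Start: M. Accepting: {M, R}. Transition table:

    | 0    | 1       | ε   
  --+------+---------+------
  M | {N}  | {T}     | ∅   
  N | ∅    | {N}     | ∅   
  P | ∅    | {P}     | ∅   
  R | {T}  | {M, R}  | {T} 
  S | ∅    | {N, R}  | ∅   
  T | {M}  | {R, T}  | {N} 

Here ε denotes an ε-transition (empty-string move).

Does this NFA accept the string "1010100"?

Start in {M}.
Read '1': {M} → {N, T}.
Read '0': {N, T} → {M}.
Read '1': {M} → {N, T}.
Read '0': {N, T} → {M}.
Read '1': {M} → {N, T}.
Read '0': {N, T} → {M}.
Read '0': {M} → {N}.
The final set {N} contains no accepting state.

No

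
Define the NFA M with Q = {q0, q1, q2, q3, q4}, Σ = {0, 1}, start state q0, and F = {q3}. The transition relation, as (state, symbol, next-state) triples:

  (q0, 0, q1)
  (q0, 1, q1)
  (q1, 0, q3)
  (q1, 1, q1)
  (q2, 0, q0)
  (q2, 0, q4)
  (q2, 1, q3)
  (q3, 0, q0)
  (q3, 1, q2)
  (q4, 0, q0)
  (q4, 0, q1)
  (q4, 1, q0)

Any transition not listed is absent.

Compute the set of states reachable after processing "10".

{q3}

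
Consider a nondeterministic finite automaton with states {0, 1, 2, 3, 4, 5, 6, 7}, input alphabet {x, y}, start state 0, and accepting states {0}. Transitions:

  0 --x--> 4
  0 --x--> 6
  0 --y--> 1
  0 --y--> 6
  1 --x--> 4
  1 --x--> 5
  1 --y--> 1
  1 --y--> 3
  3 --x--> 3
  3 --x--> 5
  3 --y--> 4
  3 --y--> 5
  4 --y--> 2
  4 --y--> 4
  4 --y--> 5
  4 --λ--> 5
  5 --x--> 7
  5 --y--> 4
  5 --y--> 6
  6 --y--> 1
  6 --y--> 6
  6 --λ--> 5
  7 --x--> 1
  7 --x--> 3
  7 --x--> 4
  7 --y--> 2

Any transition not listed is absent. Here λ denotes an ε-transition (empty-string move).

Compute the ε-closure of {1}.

{1}

Begin with {1}.
No ε-moves leave this set, so the closure equals the set itself.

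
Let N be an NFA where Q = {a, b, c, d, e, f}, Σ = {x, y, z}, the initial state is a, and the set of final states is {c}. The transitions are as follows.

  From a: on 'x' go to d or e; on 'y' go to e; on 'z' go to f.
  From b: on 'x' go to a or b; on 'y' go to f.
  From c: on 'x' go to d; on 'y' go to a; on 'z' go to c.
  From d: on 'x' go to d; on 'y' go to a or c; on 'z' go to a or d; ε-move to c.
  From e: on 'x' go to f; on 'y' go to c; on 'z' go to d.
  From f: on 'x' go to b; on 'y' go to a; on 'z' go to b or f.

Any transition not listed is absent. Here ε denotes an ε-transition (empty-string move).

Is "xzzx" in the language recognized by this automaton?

Start in {a}.
Read 'x': {a} → {c, d, e}.
Read 'z': {c, d, e} → {a, c, d}.
Read 'z': {a, c, d} → {a, c, d, f}.
Read 'x': {a, c, d, f} → {b, c, d, e}.
The final set {b, c, d, e} contains the accepting state c.

Yes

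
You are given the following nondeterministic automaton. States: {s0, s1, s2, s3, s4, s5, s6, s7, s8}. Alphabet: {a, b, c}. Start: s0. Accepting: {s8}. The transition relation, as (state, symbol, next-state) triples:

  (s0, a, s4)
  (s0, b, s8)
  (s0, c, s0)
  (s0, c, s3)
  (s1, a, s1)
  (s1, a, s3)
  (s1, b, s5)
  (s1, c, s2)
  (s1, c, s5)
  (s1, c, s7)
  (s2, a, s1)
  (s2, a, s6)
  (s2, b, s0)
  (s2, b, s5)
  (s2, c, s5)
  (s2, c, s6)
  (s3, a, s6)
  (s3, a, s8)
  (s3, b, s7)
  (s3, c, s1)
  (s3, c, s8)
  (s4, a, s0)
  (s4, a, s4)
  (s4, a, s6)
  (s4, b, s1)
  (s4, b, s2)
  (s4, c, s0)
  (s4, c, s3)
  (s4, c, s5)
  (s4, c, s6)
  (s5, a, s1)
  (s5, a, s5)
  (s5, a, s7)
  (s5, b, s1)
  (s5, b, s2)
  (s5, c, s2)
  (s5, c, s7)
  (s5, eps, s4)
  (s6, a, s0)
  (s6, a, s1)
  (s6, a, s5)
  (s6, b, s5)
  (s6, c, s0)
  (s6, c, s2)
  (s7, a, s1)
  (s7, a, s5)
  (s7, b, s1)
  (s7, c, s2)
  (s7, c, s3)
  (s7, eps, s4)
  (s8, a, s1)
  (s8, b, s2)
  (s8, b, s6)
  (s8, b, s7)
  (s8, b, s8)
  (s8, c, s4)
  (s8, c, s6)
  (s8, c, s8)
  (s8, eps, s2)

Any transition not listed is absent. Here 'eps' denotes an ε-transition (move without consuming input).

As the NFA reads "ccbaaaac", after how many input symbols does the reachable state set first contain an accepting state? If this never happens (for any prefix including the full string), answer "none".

2

Start in {s0}.
Read 'c': s0→{s0, s3}; now {s0, s3}.
Read 'c': s0→{s0, s3}, s3→{s1, s8}; union {s0, s1, s3, s8}; ε-closure = {s0, s1, s2, s3, s8}.
None of the earlier sets intersect F, but {s0, s1, s2, s3, s8} does.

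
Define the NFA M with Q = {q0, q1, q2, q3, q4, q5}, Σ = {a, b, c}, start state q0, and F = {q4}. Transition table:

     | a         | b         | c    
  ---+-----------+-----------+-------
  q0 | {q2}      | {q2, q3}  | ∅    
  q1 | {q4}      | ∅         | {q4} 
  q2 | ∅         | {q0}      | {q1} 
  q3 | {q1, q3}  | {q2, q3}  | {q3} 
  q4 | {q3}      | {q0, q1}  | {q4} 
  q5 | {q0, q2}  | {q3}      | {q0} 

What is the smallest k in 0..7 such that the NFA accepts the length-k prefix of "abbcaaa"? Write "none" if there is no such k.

Start in {q0}.
Read 'a': q0→{q2}; now {q2}.
Read 'b': q2→{q0}; now {q0}.
Read 'b': q0→{q2, q3}; now {q2, q3}.
Read 'c': q2→{q1}, q3→{q3}; now {q1, q3}.
Read 'a': q1→{q4}, q3→{q1, q3}; now {q1, q3, q4}.
None of the earlier sets intersect F, but {q1, q3, q4} does.

5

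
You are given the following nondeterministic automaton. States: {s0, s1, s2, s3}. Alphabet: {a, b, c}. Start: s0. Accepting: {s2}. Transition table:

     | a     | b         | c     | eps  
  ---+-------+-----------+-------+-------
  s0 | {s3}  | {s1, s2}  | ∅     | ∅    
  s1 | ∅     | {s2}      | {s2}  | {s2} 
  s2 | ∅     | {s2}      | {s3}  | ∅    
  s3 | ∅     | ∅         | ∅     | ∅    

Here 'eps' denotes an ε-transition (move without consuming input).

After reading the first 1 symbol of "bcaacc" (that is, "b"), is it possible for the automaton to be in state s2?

Start in {s0}.
Read 'b': s0→{s1, s2}; now {s1, s2}.
State s2 is in {s1, s2}.

Yes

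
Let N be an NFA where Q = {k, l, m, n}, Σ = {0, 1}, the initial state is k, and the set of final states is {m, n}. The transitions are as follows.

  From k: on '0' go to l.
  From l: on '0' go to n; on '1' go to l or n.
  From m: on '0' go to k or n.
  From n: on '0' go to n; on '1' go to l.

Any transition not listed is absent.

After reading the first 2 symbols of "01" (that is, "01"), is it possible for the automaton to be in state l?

Yes

Start in {k}.
Read '0': k→{l}; now {l}.
Read '1': l→{l, n}; now {l, n}.
State l is in {l, n}.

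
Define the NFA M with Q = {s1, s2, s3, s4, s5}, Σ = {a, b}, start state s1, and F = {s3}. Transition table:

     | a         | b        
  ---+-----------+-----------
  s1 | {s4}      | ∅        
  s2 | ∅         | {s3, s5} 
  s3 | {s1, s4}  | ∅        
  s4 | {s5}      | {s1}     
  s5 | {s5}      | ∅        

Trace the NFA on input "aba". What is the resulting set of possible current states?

{s4}

Start in {s1}.
Read 'a': s1→{s4}; now {s4}.
Read 'b': s4→{s1}; now {s1}.
Read 'a': s1→{s4}; now {s4}.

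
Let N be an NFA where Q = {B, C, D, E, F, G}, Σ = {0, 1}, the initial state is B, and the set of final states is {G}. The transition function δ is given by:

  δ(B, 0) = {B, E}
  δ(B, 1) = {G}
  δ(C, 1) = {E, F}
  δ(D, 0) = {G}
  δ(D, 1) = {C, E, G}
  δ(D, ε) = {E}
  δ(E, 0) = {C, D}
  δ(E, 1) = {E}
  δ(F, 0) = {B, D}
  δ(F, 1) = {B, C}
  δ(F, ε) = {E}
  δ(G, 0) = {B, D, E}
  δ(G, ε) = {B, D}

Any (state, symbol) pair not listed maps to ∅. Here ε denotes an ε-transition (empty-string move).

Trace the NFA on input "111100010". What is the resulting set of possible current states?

{B, C, D, E, G}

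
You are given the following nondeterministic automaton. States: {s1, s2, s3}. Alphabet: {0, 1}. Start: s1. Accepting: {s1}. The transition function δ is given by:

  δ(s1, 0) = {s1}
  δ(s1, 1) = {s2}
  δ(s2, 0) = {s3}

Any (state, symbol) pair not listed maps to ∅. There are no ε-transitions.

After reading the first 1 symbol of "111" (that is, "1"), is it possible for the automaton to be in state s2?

Start in {s1}.
Read '1': {s1} → {s2}.
State s2 is in {s2}.

Yes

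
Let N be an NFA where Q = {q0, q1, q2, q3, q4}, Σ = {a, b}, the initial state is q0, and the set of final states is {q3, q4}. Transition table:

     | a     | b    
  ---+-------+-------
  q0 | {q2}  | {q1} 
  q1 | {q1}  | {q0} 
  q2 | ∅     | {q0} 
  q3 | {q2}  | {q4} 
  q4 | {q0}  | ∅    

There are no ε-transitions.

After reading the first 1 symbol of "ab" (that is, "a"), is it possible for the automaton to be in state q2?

Yes

Start in {q0}.
Read 'a': q0→{q2}; now {q2}.
State q2 is in {q2}.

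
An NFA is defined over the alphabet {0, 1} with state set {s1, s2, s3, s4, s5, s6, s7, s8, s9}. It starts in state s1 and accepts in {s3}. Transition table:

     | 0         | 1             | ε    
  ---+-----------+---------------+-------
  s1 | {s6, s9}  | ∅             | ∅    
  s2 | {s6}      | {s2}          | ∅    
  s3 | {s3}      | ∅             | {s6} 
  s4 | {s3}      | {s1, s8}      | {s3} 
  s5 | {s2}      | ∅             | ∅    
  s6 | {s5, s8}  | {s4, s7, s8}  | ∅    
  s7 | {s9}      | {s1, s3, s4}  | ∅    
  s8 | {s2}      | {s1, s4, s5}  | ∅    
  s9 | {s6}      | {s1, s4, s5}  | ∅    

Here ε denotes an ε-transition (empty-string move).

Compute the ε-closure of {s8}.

Begin with {s8}.
No ε-moves leave this set, so the closure equals the set itself.

{s8}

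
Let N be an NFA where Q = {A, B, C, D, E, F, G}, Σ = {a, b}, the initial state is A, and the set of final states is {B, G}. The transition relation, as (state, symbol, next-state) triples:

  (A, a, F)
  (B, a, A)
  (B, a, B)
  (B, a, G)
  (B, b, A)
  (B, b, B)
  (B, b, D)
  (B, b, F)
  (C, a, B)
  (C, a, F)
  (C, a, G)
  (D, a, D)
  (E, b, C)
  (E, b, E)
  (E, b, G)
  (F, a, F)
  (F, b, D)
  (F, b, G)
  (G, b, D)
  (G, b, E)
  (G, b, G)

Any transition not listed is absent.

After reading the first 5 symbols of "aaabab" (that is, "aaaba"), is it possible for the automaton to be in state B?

Start in {A}.
Read 'a': {A} → {F}.
Read 'a': {F} → {F}.
Read 'a': {F} → {F}.
Read 'b': {F} → {D, G}.
Read 'a': {D, G} → {D}.
State B is not in {D}.

No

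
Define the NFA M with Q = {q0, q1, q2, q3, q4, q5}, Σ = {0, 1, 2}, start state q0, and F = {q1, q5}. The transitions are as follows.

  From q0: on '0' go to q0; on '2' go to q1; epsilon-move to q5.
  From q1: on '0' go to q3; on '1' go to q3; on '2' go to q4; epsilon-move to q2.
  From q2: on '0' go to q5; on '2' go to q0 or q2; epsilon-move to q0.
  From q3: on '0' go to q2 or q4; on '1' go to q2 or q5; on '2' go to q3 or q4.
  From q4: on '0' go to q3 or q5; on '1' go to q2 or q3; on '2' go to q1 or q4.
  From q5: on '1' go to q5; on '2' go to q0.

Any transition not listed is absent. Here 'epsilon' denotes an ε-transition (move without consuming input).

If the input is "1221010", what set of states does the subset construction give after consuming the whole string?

{q0, q2, q4, q5}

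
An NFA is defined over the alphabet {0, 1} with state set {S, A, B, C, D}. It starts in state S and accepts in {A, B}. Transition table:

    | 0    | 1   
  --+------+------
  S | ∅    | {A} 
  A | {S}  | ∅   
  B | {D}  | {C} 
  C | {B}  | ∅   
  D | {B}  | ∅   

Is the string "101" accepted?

Start in {S}.
Read '1': {S} → {A}.
Read '0': {A} → {S}.
Read '1': {S} → {A}.
The final set {A} contains the accepting state A.

Yes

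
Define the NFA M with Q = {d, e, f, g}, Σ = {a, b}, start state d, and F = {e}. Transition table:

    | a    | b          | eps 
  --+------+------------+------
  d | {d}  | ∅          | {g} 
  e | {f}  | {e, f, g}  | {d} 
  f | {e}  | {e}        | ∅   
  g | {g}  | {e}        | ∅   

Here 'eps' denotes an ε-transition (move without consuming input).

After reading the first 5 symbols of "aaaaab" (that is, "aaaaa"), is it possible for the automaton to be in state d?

Yes

Start: ε-closure({d}) = {d, g}.
Read 'a': d→{d}, g→{g}; now {d, g}.
Read 'a': d→{d}, g→{g}; now {d, g}.
Read 'a': d→{d}, g→{g}; now {d, g}.
Read 'a': d→{d}, g→{g}; now {d, g}.
Read 'a': d→{d}, g→{g}; now {d, g}.
State d is in {d, g}.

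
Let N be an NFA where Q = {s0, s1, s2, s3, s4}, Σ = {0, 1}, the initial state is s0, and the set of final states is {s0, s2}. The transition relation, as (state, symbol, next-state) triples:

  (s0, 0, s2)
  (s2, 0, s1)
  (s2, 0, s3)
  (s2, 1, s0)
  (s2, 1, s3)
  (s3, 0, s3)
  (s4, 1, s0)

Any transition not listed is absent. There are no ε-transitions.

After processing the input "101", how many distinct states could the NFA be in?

0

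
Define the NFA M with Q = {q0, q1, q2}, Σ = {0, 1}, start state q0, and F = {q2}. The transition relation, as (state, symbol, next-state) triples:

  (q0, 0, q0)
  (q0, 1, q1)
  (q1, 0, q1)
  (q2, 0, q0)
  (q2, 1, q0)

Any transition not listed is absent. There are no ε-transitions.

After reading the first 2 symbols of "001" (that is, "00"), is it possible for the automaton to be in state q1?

Start in {q0}.
Read '0': {q0} → {q0}.
Read '0': {q0} → {q0}.
State q1 is not in {q0}.

No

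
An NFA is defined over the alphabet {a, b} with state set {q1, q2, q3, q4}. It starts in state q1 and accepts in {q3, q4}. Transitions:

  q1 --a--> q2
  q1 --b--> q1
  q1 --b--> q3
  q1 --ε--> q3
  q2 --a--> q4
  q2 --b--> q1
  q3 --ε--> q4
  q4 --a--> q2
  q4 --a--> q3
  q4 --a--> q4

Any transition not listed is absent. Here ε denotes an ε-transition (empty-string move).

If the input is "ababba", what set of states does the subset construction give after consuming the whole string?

{q2, q3, q4}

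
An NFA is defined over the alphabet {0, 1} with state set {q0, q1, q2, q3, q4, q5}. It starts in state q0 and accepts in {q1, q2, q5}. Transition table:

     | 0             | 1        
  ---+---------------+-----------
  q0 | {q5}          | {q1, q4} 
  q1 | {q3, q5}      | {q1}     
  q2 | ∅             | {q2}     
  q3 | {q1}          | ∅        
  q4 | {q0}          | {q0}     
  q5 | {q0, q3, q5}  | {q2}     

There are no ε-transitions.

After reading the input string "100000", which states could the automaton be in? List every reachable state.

{q0, q1, q3, q5}

Start in {q0}.
Read '1': {q0} → {q1, q4}.
Read '0': {q1, q4} → {q0, q3, q5}.
Read '0': {q0, q3, q5} → {q0, q1, q3, q5}.
Read '0': {q0, q1, q3, q5} → {q0, q1, q3, q5}.
Read '0': {q0, q1, q3, q5} → {q0, q1, q3, q5}.
Read '0': {q0, q1, q3, q5} → {q0, q1, q3, q5}.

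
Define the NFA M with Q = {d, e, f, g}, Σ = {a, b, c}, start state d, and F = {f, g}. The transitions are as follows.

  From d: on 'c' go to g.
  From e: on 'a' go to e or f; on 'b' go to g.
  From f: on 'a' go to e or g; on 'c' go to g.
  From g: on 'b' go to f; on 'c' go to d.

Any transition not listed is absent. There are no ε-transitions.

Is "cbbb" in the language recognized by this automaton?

No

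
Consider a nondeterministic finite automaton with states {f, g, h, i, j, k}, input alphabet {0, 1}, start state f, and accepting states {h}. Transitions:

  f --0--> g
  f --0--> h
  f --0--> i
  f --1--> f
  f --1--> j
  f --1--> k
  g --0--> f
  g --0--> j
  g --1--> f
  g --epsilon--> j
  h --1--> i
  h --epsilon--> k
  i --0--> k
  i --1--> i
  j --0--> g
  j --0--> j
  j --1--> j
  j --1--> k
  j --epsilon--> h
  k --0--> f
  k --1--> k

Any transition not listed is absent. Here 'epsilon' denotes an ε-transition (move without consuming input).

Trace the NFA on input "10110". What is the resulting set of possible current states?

Start in {f}.
Read '1': f→{f, j, k}; union {f, j, k}; ε-closure = {f, h, j, k}.
Read '0': f→{g, h, i}, h→∅, j→{g, j}, k→{f}; union {f, g, h, i, j}; ε-closure = {f, g, h, i, j, k}.
Read '1': f→{f, j, k}, g→{f}, h→{i}, i→{i}, j→{j, k}, k→{k}; union {f, i, j, k}; ε-closure = {f, h, i, j, k}.
Read '1': f→{f, j, k}, h→{i}, i→{i}, j→{j, k}, k→{k}; union {f, i, j, k}; ε-closure = {f, h, i, j, k}.
Read '0': f→{g, h, i}, h→∅, i→{k}, j→{g, j}, k→{f}; now {f, g, h, i, j, k}.

{f, g, h, i, j, k}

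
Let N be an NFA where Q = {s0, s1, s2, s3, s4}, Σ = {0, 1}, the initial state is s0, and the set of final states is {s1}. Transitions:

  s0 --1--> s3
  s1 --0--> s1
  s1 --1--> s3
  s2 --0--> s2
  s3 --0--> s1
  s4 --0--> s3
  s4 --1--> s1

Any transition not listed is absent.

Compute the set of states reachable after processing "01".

Start in {s0}.
Read '0': s0→∅; now ∅.
The set is empty and remains empty for the remaining 1 symbol.

∅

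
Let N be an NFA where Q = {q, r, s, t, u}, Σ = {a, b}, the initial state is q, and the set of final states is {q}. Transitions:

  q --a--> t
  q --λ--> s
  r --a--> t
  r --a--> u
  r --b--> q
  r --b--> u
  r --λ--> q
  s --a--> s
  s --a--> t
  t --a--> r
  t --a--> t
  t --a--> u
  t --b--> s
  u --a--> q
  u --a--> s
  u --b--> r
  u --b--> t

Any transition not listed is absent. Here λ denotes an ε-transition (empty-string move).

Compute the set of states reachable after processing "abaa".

Start: ε-closure({q}) = {q, s}.
Read 'a': {q, s} → {s, t}.
Read 'b': {s, t} → {s}.
Read 'a': {s} → {s, t}.
Read 'a': {s, t} → {q, r, s, t, u}.

{q, r, s, t, u}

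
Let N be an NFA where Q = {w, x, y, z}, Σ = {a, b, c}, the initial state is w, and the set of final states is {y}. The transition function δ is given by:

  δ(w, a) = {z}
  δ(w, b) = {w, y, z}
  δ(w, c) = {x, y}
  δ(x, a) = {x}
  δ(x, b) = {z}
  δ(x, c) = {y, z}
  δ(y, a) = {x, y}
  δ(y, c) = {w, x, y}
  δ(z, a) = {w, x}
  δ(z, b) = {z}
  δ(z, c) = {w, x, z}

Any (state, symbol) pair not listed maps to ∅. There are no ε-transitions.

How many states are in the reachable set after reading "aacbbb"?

Start in {w}.
Read 'a': {w} → {z}.
Read 'a': {z} → {w, x}.
Read 'c': {w, x} → {x, y, z}.
Read 'b': {x, y, z} → {z}.
Read 'b': {z} → {z}.
Read 'b': {z} → {z}.
That set has 1 state.

1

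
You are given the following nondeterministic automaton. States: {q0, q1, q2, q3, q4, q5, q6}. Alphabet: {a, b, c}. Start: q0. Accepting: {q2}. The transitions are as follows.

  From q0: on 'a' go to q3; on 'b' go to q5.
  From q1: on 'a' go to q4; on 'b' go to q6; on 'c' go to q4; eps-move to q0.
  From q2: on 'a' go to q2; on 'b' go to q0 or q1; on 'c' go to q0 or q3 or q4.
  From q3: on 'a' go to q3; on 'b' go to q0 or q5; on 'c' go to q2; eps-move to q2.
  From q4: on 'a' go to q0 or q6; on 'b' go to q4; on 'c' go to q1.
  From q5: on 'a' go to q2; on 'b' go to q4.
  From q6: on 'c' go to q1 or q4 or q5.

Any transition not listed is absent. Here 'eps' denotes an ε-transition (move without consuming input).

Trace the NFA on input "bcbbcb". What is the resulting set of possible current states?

∅

Start in {q0}.
Read 'b': q0→{q5}; now {q5}.
Read 'c': q5→∅; now ∅.
The set is empty and remains empty for the remaining 4 symbols.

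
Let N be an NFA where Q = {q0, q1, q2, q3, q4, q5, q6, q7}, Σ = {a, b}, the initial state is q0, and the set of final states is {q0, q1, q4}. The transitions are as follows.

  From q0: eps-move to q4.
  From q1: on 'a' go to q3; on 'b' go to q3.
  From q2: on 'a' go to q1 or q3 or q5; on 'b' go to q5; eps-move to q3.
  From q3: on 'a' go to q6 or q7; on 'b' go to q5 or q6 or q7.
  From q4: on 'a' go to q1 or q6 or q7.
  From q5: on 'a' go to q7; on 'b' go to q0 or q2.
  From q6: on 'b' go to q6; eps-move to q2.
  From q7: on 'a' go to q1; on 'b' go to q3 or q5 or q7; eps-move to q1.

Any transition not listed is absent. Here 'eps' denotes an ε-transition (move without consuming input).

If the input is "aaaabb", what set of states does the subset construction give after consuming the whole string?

Start: ε-closure({q0}) = {q0, q4}.
Read 'a': q0→∅, q4→{q1, q6, q7}; union {q1, q6, q7}; ε-closure = {q1, q2, q3, q6, q7}.
Read 'a': q1→{q3}, q2→{q1, q3, q5}, q3→{q6, q7}, q6→∅, q7→{q1}; union {q1, q3, q5, q6, q7}; ε-closure = {q1, q2, q3, q5, q6, q7}.
Read 'a': q1→{q3}, q2→{q1, q3, q5}, q3→{q6, q7}, q5→{q7}, q6→∅, q7→{q1}; union {q1, q3, q5, q6, q7}; ε-closure = {q1, q2, q3, q5, q6, q7}.
Read 'a': q1→{q3}, q2→{q1, q3, q5}, q3→{q6, q7}, q5→{q7}, q6→∅, q7→{q1}; union {q1, q3, q5, q6, q7}; ε-closure = {q1, q2, q3, q5, q6, q7}.
Read 'b': q1→{q3}, q2→{q5}, q3→{q5, q6, q7}, q5→{q0, q2}, q6→{q6}, q7→{q3, q5, q7}; union {q0, q2, q3, q5, q6, q7}; ε-closure = {q0, q1, q2, q3, q4, q5, q6, q7}.
Read 'b': q0→∅, q1→{q3}, q2→{q5}, q3→{q5, q6, q7}, q4→∅, q5→{q0, q2}, q6→{q6}, q7→{q3, q5, q7}; union {q0, q2, q3, q5, q6, q7}; ε-closure = {q0, q1, q2, q3, q4, q5, q6, q7}.

{q0, q1, q2, q3, q4, q5, q6, q7}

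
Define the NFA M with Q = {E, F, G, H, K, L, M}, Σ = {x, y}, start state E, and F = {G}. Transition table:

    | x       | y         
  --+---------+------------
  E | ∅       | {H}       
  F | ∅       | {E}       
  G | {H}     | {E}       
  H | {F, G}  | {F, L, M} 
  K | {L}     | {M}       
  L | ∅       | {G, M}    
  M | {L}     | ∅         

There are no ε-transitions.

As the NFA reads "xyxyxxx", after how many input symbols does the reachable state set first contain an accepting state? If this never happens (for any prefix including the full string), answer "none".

none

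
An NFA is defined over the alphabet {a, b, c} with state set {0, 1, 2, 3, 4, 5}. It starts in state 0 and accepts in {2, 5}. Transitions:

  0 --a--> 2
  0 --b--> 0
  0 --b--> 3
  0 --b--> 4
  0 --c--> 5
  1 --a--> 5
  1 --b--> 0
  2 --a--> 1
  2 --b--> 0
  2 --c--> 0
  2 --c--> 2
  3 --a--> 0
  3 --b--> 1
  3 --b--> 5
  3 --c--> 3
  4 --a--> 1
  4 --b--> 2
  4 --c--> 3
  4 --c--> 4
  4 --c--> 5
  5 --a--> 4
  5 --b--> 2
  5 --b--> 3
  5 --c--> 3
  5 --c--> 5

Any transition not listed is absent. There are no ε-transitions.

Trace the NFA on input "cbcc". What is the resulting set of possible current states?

Start in {0}.
Read 'c': {0} → {5}.
Read 'b': {5} → {2, 3}.
Read 'c': {2, 3} → {0, 2, 3}.
Read 'c': {0, 2, 3} → {0, 2, 3, 5}.

{0, 2, 3, 5}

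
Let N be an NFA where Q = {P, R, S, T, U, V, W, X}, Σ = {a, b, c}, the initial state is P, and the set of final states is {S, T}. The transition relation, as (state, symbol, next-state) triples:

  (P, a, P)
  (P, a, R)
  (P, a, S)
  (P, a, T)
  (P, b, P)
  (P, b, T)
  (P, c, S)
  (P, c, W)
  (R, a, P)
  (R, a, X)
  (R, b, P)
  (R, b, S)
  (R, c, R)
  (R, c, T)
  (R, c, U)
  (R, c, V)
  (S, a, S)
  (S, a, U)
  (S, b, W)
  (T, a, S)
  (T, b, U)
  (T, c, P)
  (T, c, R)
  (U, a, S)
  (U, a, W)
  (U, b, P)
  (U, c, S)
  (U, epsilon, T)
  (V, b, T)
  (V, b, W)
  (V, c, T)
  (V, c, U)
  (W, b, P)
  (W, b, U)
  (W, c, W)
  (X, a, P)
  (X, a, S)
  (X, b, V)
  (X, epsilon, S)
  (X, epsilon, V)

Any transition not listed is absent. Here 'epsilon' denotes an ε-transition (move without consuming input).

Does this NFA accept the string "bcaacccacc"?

Yes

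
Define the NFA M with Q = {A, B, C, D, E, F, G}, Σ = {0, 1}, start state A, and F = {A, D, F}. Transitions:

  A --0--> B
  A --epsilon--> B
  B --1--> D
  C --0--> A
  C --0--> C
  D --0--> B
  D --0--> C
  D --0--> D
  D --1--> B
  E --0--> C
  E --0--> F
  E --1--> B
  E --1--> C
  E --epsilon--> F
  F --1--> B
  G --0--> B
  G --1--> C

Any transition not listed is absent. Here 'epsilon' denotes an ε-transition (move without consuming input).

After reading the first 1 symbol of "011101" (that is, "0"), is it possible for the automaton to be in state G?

No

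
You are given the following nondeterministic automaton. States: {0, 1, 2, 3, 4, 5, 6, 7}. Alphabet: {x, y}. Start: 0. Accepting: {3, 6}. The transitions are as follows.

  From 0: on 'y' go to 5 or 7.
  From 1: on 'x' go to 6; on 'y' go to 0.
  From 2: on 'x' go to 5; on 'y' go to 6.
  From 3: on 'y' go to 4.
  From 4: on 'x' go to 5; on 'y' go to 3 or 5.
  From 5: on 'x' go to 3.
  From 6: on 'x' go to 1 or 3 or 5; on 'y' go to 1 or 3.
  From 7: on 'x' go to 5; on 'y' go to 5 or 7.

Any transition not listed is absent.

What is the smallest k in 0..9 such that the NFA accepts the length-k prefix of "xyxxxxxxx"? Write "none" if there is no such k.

none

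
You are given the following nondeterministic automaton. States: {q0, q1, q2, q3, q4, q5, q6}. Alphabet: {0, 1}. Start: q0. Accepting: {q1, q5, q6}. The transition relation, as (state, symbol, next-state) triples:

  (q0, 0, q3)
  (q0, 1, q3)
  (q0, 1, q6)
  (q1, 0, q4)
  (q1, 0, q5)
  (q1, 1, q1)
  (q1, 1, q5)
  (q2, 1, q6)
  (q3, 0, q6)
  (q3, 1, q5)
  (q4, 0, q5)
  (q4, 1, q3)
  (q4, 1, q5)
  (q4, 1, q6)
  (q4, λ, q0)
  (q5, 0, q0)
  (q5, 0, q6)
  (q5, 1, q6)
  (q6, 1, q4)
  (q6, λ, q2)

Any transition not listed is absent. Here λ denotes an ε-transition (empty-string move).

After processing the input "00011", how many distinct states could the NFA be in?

0

Start in {q0}.
Read '0': q0→{q3}; now {q3}.
Read '0': q3→{q6}; union {q6}; ε-closure = {q2, q6}.
Read '0': q2→∅, q6→∅; now ∅.
The set is empty and remains empty for the remaining 2 symbols.
That set has 0 states.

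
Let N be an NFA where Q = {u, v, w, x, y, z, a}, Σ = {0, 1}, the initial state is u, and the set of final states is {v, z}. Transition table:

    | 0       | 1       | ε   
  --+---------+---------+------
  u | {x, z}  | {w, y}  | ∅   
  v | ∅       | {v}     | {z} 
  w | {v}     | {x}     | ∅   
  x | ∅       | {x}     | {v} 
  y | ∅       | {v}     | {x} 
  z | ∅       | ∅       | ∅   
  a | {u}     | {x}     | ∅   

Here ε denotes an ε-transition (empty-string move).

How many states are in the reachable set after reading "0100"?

0

Start in {u}.
Read '0': u→{x, z}; union {x, z}; ε-closure = {v, x, z}.
Read '1': v→{v}, x→{x}, z→∅; union {v, x}; ε-closure = {v, x, z}.
Read '0': v→∅, x→∅, z→∅; now ∅.
The set is empty and remains empty for the remaining 1 symbol.
That set has 0 states.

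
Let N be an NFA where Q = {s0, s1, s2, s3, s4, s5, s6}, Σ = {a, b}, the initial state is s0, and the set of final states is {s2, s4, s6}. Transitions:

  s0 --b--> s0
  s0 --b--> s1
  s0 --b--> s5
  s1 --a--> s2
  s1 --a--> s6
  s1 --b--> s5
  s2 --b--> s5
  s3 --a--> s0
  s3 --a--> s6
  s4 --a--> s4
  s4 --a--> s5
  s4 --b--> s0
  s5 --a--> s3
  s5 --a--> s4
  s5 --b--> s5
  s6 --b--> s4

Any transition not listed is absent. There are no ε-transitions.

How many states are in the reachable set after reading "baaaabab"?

Start in {s0}.
Read 'b': s0→{s0, s1, s5}; now {s0, s1, s5}.
Read 'a': s0→∅, s1→{s2, s6}, s5→{s3, s4}; now {s2, s3, s4, s6}.
Read 'a': s2→∅, s3→{s0, s6}, s4→{s4, s5}, s6→∅; now {s0, s4, s5, s6}.
Read 'a': s0→∅, s4→{s4, s5}, s5→{s3, s4}, s6→∅; now {s3, s4, s5}.
Read 'a': s3→{s0, s6}, s4→{s4, s5}, s5→{s3, s4}; now {s0, s3, s4, s5, s6}.
Read 'b': s0→{s0, s1, s5}, s3→∅, s4→{s0}, s5→{s5}, s6→{s4}; now {s0, s1, s4, s5}.
Read 'a': s0→∅, s1→{s2, s6}, s4→{s4, s5}, s5→{s3, s4}; now {s2, s3, s4, s5, s6}.
Read 'b': s2→{s5}, s3→∅, s4→{s0}, s5→{s5}, s6→{s4}; now {s0, s4, s5}.
That set has 3 states.

3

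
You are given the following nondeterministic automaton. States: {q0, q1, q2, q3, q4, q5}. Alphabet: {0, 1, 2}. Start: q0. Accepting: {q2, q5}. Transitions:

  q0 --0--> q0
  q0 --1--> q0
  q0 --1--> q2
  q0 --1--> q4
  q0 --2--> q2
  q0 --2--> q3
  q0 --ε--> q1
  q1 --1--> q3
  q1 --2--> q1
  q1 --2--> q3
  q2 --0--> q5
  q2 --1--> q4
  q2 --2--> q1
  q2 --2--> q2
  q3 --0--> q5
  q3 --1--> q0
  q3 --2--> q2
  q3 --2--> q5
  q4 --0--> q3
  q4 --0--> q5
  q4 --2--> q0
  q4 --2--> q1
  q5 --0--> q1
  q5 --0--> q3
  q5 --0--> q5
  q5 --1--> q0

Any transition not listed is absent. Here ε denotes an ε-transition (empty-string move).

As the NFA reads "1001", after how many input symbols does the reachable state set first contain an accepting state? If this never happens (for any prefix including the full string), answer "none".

1

Start: ε-closure({q0}) = {q0, q1}.
Read '1': {q0, q1} → {q0, q1, q2, q3, q4}.
None of the earlier sets intersect F, but {q0, q1, q2, q3, q4} does.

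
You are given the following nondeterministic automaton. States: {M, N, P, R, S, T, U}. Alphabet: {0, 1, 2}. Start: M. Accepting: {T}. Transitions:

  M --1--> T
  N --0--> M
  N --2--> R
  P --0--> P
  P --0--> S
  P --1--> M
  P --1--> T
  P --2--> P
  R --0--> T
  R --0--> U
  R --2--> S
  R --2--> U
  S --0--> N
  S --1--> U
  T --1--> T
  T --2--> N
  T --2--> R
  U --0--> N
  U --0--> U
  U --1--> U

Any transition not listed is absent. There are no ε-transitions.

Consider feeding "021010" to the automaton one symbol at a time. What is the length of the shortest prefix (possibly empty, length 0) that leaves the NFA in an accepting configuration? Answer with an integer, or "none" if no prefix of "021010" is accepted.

none

Start in {M}.
Read '0': M→∅; now ∅.
The set is empty and remains empty for the remaining 5 symbols.
No reachable set along the way intersects F.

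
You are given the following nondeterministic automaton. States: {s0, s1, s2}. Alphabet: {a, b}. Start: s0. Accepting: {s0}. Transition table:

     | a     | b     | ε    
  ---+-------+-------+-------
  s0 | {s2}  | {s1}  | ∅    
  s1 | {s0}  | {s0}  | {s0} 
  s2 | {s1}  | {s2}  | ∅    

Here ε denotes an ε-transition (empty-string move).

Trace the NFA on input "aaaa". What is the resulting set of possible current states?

{s0, s1, s2}

Start in {s0}.
Read 'a': {s0} → {s2}.
Read 'a': {s2} → {s0, s1}.
Read 'a': {s0, s1} → {s0, s2}.
Read 'a': {s0, s2} → {s0, s1, s2}.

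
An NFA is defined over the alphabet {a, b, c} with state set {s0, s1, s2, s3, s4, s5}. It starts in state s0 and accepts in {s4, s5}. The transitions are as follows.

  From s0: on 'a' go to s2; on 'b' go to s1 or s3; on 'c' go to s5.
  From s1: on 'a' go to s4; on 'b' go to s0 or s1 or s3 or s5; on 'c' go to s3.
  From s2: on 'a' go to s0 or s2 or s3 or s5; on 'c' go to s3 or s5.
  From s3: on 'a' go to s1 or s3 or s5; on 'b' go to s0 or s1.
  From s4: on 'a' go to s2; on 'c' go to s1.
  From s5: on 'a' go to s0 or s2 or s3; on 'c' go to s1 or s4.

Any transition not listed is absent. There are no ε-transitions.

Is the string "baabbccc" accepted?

Start in {s0}.
Read 'b': {s0} → {s1, s3}.
Read 'a': {s1, s3} → {s1, s3, s4, s5}.
Read 'a': {s1, s3, s4, s5} → {s0, s1, s2, s3, s4, s5}.
Read 'b': {s0, s1, s2, s3, s4, s5} → {s0, s1, s3, s5}.
Read 'b': {s0, s1, s3, s5} → {s0, s1, s3, s5}.
Read 'c': {s0, s1, s3, s5} → {s1, s3, s4, s5}.
Read 'c': {s1, s3, s4, s5} → {s1, s3, s4}.
Read 'c': {s1, s3, s4} → {s1, s3}.
The final set {s1, s3} contains no accepting state.

No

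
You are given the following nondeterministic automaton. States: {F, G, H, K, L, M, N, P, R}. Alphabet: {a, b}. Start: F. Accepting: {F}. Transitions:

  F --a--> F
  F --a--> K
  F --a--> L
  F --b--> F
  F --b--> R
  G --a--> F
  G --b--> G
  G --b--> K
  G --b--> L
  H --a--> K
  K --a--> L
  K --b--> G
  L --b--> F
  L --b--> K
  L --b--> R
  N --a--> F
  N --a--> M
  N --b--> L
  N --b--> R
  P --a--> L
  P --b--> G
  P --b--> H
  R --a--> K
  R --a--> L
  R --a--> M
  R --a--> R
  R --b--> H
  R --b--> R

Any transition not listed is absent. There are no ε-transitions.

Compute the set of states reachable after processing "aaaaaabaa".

{F, K, L, M, R}

Start in {F}.
Read 'a': F→{F, K, L}; now {F, K, L}.
Read 'a': F→{F, K, L}, K→{L}, L→∅; now {F, K, L}.
Read 'a': F→{F, K, L}, K→{L}, L→∅; now {F, K, L}.
Read 'a': F→{F, K, L}, K→{L}, L→∅; now {F, K, L}.
Read 'a': F→{F, K, L}, K→{L}, L→∅; now {F, K, L}.
Read 'a': F→{F, K, L}, K→{L}, L→∅; now {F, K, L}.
Read 'b': F→{F, R}, K→{G}, L→{F, K, R}; now {F, G, K, R}.
Read 'a': F→{F, K, L}, G→{F}, K→{L}, R→{K, L, M, R}; now {F, K, L, M, R}.
Read 'a': F→{F, K, L}, K→{L}, L→∅, M→∅, R→{K, L, M, R}; now {F, K, L, M, R}.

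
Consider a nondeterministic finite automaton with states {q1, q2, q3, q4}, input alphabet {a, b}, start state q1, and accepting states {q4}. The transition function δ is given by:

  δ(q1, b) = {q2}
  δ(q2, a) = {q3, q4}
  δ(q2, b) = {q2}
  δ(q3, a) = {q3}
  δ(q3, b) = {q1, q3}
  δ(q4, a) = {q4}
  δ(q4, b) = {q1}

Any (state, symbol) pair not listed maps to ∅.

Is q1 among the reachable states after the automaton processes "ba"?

No

Start in {q1}.
Read 'b': {q1} → {q2}.
Read 'a': {q2} → {q3, q4}.
State q1 is not in {q3, q4}.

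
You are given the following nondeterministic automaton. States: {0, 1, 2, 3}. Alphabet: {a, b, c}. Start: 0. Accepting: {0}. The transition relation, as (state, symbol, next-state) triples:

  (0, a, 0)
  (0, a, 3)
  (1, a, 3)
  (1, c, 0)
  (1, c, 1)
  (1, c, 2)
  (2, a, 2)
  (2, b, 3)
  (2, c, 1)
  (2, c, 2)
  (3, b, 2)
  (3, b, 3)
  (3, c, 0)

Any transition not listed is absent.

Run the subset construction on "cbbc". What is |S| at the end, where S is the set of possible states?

Start in {0}.
Read 'c': 0→∅; now ∅.
The set is empty and remains empty for the remaining 3 symbols.
That set has 0 states.

0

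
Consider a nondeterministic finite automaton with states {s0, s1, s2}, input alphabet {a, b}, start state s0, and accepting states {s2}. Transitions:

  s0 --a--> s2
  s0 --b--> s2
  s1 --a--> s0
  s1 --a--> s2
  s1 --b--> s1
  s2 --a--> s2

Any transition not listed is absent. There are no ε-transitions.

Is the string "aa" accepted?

Yes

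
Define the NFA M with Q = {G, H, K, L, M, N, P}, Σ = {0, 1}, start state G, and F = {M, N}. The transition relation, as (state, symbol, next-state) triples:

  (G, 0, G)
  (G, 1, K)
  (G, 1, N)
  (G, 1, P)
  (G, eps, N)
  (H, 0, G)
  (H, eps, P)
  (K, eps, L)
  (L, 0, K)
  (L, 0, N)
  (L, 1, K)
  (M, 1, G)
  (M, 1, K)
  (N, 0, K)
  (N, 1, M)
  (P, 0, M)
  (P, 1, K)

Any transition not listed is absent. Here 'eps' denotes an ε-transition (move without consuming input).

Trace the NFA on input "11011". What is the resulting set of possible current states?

Start: ε-closure({G}) = {G, N}.
Read '1': {G, N} → {K, L, M, N, P}.
Read '1': {K, L, M, N, P} → {G, K, L, M, N}.
Read '0': {G, K, L, M, N} → {G, K, L, N}.
Read '1': {G, K, L, N} → {K, L, M, N, P}.
Read '1': {K, L, M, N, P} → {G, K, L, M, N}.

{G, K, L, M, N}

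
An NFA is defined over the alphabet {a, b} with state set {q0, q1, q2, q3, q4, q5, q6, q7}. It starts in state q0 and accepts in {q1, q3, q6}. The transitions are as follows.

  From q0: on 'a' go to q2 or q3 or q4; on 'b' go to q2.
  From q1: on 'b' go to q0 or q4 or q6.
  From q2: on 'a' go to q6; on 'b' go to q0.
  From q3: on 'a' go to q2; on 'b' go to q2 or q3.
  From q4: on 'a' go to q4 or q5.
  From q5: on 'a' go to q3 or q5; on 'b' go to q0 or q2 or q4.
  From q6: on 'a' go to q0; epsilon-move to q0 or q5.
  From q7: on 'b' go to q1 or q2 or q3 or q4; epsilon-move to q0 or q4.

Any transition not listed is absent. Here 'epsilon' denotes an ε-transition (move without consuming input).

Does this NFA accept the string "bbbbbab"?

Start in {q0}.
Read 'b': q0→{q2}; now {q2}.
Read 'b': q2→{q0}; now {q0}.
Read 'b': q0→{q2}; now {q2}.
Read 'b': q2→{q0}; now {q0}.
Read 'b': q0→{q2}; now {q2}.
Read 'a': q2→{q6}; union {q6}; ε-closure = {q0, q5, q6}.
Read 'b': q0→{q2}, q5→{q0, q2, q4}, q6→∅; now {q0, q2, q4}.
The final set {q0, q2, q4} contains no accepting state.

No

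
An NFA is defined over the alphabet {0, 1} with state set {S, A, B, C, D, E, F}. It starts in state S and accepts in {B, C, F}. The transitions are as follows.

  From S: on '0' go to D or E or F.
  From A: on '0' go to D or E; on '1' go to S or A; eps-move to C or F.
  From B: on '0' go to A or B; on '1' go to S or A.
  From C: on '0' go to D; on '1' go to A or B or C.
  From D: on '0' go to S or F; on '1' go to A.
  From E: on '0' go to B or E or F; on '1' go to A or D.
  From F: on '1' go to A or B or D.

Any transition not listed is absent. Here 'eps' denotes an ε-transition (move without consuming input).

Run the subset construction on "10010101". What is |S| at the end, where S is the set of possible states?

0

Start in {S}.
Read '1': {S} → ∅.
The set is empty and remains empty for the remaining 7 symbols.
That set has 0 states.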